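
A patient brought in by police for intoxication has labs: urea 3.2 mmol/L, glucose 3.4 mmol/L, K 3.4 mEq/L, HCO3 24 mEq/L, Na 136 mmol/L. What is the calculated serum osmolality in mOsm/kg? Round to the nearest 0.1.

Calculated osmolality = 2·Na + glucose + urea
= 2·136 + 3.4 + 3.2
= 272 + 3.40 + 3.20
= 278.6 mOsm/kg

278.6 mOsm/kg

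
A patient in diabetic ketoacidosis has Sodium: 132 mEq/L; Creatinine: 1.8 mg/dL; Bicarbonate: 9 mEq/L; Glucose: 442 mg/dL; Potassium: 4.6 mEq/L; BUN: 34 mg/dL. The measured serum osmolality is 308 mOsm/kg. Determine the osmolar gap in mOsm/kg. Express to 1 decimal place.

7.3 mOsm/kg

Calculated osmolality = 2·Na + glucose/18 + BUN/2.8
= 2·132 + 442/18 + 34/2.8
= 264 + 24.56 + 12.14
= 300.7 mOsm/kg ≈ 300.7 mOsm/kg
Osmolar gap = measured − calculated = 308 − 300.7 = 7.3 mOsm/kg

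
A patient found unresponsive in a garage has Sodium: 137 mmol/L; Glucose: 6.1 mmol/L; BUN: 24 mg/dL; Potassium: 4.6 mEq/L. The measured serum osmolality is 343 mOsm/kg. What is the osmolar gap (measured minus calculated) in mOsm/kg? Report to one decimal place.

54.3 mOsm/kg

Calculated osmolality = 2·Na + glucose + BUN/2.8
= 2·137 + 6.1 + 24/2.8
= 274 + 6.10 + 8.57
= 288.67 mOsm/kg ≈ 288.7 mOsm/kg
Osmolar gap = measured − calculated = 343 − 288.7 = 54.3 mOsm/kg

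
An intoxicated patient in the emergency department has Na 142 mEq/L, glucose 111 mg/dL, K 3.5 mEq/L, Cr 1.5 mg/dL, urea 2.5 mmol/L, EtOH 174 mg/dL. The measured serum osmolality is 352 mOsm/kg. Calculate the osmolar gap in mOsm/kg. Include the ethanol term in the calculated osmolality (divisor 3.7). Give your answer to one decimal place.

12.3 mOsm/kg

Calculated osmolality = 2·Na + glucose/18 + urea + ethanol/3.7
= 2·142 + 111/18 + 2.5 + 174/3.7
= 284 + 6.17 + 2.50 + 47.03
= 339.7 mOsm/kg ≈ 339.7 mOsm/kg
Osmolar gap = measured − calculated = 352 − 339.7 = 12.3 mOsm/kg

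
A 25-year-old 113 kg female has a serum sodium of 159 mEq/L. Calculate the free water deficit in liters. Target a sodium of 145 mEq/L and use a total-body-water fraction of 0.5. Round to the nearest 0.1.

TBW = 0.5 · 113 = 56.5 L
Free water deficit = TBW · (Na/145 − 1)
= 56.5 · (159/145 − 1)
= 56.5 · 0.0966
= 5.46 L

5.5 L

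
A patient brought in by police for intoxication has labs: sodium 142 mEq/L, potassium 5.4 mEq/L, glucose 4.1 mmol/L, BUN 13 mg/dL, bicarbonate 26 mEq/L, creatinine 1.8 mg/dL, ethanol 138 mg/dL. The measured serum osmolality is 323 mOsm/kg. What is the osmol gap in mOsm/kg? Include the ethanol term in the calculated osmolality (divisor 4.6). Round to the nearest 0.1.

0.3 mOsm/kg

Calculated osmolality = 2·Na + glucose + BUN/2.8 + ethanol/4.6
= 2·142 + 4.1 + 13/2.8 + 138/4.6
= 284 + 4.10 + 4.64 + 30
= 322.74 mOsm/kg ≈ 322.7 mOsm/kg
Osmolar gap = measured − calculated = 323 − 322.7 = 0.3 mOsm/kg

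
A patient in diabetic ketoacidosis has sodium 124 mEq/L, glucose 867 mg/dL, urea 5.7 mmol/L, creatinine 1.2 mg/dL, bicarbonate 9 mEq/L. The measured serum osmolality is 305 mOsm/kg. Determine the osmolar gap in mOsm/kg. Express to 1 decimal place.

Calculated osmolality = 2·Na + glucose/18 + urea
= 2·124 + 867/18 + 5.7
= 248 + 48.17 + 5.70
= 301.87 mOsm/kg ≈ 301.9 mOsm/kg
Osmolar gap = measured − calculated = 305 − 301.9 = 3.1 mOsm/kg

3.1 mOsm/kg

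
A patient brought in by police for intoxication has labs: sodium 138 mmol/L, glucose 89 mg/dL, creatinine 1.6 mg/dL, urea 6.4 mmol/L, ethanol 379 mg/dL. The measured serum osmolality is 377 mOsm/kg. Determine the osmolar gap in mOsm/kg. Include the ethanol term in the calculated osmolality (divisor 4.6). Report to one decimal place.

7.3 mOsm/kg

Calculated osmolality = 2·Na + glucose/18 + urea + ethanol/4.6
= 2·138 + 89/18 + 6.4 + 379/4.6
= 276 + 4.94 + 6.40 + 82.39
= 369.73 mOsm/kg ≈ 369.7 mOsm/kg
Osmolar gap = measured − calculated = 377 − 369.7 = 7.3 mOsm/kg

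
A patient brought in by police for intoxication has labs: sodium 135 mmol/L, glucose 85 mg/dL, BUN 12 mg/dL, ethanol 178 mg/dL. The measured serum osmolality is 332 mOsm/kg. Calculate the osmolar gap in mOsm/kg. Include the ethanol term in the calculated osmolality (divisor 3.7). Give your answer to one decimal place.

4.9 mOsm/kg

Calculated osmolality = 2·Na + glucose/18 + BUN/2.8 + ethanol/3.7
= 2·135 + 85/18 + 12/2.8 + 178/3.7
= 270 + 4.72 + 4.29 + 48.11
= 327.12 mOsm/kg ≈ 327.1 mOsm/kg
Osmolar gap = measured − calculated = 332 − 327.1 = 4.9 mOsm/kg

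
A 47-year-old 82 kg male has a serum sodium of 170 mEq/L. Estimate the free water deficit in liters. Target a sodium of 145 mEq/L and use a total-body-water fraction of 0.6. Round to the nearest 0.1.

8.5 L

TBW = 0.6 · 82 = 49.2 L
Free water deficit = TBW · (Na/145 − 1)
= 49.2 · (170/145 − 1)
= 49.2 · 0.1724
= 8.48 L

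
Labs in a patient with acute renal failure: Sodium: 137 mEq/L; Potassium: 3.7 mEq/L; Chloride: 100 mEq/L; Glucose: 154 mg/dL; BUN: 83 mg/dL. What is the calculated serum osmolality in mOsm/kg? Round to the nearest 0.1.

312.2 mOsm/kg

Calculated osmolality = 2·Na + glucose/18 + BUN/2.8
= 2·137 + 154/18 + 83/2.8
= 274 + 8.56 + 29.64
= 312.2 mOsm/kg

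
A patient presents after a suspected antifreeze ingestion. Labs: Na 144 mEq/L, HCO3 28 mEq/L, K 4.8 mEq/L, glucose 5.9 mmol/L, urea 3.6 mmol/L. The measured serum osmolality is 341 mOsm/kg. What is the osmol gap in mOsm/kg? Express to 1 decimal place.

43.5 mOsm/kg

Calculated osmolality = 2·Na + glucose + urea
= 2·144 + 5.9 + 3.6
= 288 + 5.90 + 3.60
= 297.5 mOsm/kg ≈ 297.5 mOsm/kg
Osmolar gap = measured − calculated = 341 − 297.5 = 43.5 mOsm/kg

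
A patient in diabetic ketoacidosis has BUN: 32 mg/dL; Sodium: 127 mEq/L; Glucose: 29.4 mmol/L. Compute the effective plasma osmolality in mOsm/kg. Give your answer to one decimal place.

Effective osmolality excludes urea (freely permeant across cell membranes):
2·Na + glucose
= 2·127 + 29.4
= 254 + 29.4
= 283.4 mOsm/kg

283.4 mOsm/kg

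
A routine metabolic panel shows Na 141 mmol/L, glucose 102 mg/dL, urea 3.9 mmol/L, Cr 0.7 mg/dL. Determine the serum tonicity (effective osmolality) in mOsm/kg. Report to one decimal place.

287.7 mOsm/kg

Effective osmolality excludes urea (freely permeant across cell membranes):
2·Na + glucose/18
= 2·141 + 102/18
= 282 + 5.67
= 287.67 mOsm/kg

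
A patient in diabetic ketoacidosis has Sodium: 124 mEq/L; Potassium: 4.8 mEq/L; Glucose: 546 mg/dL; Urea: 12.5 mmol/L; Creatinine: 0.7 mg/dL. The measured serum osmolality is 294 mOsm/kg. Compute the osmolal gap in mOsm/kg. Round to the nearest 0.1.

3.2 mOsm/kg

Calculated osmolality = 2·Na + glucose/18 + urea
= 2·124 + 546/18 + 12.5
= 248 + 30.33 + 12.50
= 290.83 mOsm/kg ≈ 290.8 mOsm/kg
Osmolar gap = measured − calculated = 294 − 290.8 = 3.2 mOsm/kg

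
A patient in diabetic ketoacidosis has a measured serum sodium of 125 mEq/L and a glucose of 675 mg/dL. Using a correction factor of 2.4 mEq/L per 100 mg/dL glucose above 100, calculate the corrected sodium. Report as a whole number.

139 mEq/L

Corrected Na = measured Na + 2.4 · (glucose − 100)/100
= 125 + 2.4 · (675 − 100)/100
= 125 + 13.8
= 138.8 mEq/L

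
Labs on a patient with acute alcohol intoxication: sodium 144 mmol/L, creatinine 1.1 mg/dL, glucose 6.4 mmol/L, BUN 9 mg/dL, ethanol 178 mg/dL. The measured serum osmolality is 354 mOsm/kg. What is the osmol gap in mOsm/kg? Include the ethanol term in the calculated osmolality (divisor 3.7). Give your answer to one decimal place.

Calculated osmolality = 2·Na + glucose + BUN/2.8 + ethanol/3.7
= 2·144 + 6.4 + 9/2.8 + 178/3.7
= 288 + 6.40 + 3.21 + 48.11
= 345.72 mOsm/kg ≈ 345.7 mOsm/kg
Osmolar gap = measured − calculated = 354 − 345.7 = 8.3 mOsm/kg

8.3 mOsm/kg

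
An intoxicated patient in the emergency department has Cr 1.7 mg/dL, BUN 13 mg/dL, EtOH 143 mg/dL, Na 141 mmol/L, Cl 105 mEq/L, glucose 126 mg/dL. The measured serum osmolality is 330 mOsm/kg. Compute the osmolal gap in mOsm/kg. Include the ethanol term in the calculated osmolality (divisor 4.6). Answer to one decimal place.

Calculated osmolality = 2·Na + glucose/18 + BUN/2.8 + ethanol/4.6
= 2·141 + 126/18 + 13/2.8 + 143/4.6
= 282 + 7 + 4.64 + 31.09
= 324.73 mOsm/kg ≈ 324.7 mOsm/kg
Osmolar gap = measured − calculated = 330 − 324.7 = 5.3 mOsm/kg

5.3 mOsm/kg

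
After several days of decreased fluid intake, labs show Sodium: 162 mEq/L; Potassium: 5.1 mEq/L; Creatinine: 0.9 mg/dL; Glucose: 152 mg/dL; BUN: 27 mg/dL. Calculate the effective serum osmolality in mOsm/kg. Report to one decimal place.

Effective osmolality excludes urea (freely permeant across cell membranes):
2·Na + glucose/18
= 2·162 + 152/18
= 324 + 8.44
= 332.44 mOsm/kg

332.4 mOsm/kg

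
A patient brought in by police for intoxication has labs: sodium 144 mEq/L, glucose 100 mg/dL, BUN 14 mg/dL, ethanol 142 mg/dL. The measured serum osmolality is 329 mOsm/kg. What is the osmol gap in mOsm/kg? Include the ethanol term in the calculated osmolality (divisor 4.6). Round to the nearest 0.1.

-0.4 mOsm/kg

Calculated osmolality = 2·Na + glucose/18 + BUN/2.8 + ethanol/4.6
= 2·144 + 100/18 + 14/2.8 + 142/4.6
= 288 + 5.56 + 5 + 30.87
= 329.43 mOsm/kg ≈ 329.4 mOsm/kg
Osmolar gap = measured − calculated = 329 − 329.4 = -0.4 mOsm/kg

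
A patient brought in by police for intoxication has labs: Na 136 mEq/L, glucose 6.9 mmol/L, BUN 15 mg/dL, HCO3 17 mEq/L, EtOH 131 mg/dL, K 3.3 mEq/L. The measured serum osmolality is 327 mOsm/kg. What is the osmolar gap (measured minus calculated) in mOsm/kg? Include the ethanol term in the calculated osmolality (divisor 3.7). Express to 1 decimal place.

Calculated osmolality = 2·Na + glucose + BUN/2.8 + ethanol/3.7
= 2·136 + 6.9 + 15/2.8 + 131/3.7
= 272 + 6.90 + 5.36 + 35.41
= 319.67 mOsm/kg ≈ 319.7 mOsm/kg
Osmolar gap = measured − calculated = 327 − 319.7 = 7.3 mOsm/kg

7.3 mOsm/kg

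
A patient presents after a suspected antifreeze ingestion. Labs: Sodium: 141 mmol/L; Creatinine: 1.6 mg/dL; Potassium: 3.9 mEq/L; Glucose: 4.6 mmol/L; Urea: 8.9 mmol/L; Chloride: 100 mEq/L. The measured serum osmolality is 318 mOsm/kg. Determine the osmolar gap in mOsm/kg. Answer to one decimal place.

22.5 mOsm/kg

Calculated osmolality = 2·Na + glucose + urea
= 2·141 + 4.6 + 8.9
= 282 + 4.60 + 8.90
= 295.5 mOsm/kg ≈ 295.5 mOsm/kg
Osmolar gap = measured − calculated = 318 − 295.5 = 22.5 mOsm/kg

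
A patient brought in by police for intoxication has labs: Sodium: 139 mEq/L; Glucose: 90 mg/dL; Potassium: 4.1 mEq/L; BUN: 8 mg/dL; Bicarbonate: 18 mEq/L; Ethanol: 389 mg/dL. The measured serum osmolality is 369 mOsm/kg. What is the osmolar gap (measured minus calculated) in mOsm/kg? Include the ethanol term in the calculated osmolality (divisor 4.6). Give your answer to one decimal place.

-1.4 mOsm/kg

Calculated osmolality = 2·Na + glucose/18 + BUN/2.8 + ethanol/4.6
= 2·139 + 90/18 + 8/2.8 + 389/4.6
= 278 + 5 + 2.86 + 84.57
= 370.43 mOsm/kg ≈ 370.4 mOsm/kg
Osmolar gap = measured − calculated = 369 − 370.4 = -1.4 mOsm/kg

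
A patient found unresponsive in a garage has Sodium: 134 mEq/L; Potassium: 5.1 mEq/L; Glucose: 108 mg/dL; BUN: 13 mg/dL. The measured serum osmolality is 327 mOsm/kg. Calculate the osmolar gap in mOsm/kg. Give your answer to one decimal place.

Calculated osmolality = 2·Na + glucose/18 + BUN/2.8
= 2·134 + 108/18 + 13/2.8
= 268 + 6 + 4.64
= 278.64 mOsm/kg ≈ 278.6 mOsm/kg
Osmolar gap = measured − calculated = 327 − 278.6 = 48.4 mOsm/kg

48.4 mOsm/kg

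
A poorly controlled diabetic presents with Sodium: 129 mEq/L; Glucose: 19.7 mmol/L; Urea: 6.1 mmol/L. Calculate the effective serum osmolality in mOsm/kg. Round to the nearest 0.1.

277.7 mOsm/kg

Effective osmolality excludes urea (freely permeant across cell membranes):
2·Na + glucose
= 2·129 + 19.7
= 258 + 19.7
= 277.7 mOsm/kg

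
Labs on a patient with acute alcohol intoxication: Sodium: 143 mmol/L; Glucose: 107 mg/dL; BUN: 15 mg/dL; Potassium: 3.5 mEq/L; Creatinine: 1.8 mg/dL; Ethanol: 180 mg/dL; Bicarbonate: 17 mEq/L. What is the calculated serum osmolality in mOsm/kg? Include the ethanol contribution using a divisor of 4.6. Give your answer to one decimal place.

336.4 mOsm/kg

Calculated osmolality = 2·Na + glucose/18 + BUN/2.8 + ethanol/4.6
= 2·143 + 107/18 + 15/2.8 + 180/4.6
= 286 + 5.94 + 5.36 + 39.13
= 336.43 mOsm/kg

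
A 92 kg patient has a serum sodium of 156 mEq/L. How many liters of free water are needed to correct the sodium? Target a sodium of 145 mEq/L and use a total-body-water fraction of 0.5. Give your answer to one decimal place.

TBW = 0.5 · 92 = 46 L
Free water deficit = TBW · (Na/145 − 1)
= 46 · (156/145 − 1)
= 46 · 0.0759
= 3.49 L

3.5 L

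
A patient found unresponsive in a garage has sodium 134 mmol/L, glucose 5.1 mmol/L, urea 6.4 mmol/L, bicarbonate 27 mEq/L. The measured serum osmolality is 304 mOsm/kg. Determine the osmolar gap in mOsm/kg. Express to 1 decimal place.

Calculated osmolality = 2·Na + glucose + urea
= 2·134 + 5.1 + 6.4
= 268 + 5.10 + 6.40
= 279.5 mOsm/kg ≈ 279.5 mOsm/kg
Osmolar gap = measured − calculated = 304 − 279.5 = 24.5 mOsm/kg

24.5 mOsm/kg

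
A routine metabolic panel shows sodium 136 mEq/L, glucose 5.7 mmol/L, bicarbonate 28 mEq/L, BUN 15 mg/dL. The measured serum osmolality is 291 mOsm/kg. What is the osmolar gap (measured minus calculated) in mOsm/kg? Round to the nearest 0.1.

Calculated osmolality = 2·Na + glucose + BUN/2.8
= 2·136 + 5.7 + 15/2.8
= 272 + 5.70 + 5.36
= 283.06 mOsm/kg ≈ 283.1 mOsm/kg
Osmolar gap = measured − calculated = 291 − 283.1 = 7.9 mOsm/kg

7.9 mOsm/kg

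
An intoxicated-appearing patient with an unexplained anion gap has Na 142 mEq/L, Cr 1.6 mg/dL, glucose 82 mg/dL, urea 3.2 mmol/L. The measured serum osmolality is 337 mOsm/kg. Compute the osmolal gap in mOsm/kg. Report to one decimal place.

Calculated osmolality = 2·Na + glucose/18 + urea
= 2·142 + 82/18 + 3.2
= 284 + 4.56 + 3.20
= 291.76 mOsm/kg ≈ 291.8 mOsm/kg
Osmolar gap = measured − calculated = 337 − 291.8 = 45.2 mOsm/kg

45.2 mOsm/kg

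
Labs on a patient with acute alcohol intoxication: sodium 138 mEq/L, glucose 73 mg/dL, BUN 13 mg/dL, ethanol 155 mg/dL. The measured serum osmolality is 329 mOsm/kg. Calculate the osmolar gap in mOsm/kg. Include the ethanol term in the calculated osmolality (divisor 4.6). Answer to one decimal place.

10.6 mOsm/kg

Calculated osmolality = 2·Na + glucose/18 + BUN/2.8 + ethanol/4.6
= 2·138 + 73/18 + 13/2.8 + 155/4.6
= 276 + 4.06 + 4.64 + 33.70
= 318.4 mOsm/kg ≈ 318.4 mOsm/kg
Osmolar gap = measured − calculated = 329 − 318.4 = 10.6 mOsm/kg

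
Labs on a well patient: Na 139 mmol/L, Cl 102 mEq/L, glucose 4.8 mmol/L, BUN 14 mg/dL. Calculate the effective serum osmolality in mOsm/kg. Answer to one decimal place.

Effective osmolality excludes urea (freely permeant across cell membranes):
2·Na + glucose
= 2·139 + 4.8
= 278 + 4.8
= 282.8 mOsm/kg

282.8 mOsm/kg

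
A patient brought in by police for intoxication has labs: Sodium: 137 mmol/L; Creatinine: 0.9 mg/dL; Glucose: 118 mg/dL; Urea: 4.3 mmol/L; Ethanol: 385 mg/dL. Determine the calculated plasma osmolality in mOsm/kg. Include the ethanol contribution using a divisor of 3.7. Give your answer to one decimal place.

388.9 mOsm/kg

Calculated osmolality = 2·Na + glucose/18 + urea + ethanol/3.7
= 2·137 + 118/18 + 4.3 + 385/3.7
= 274 + 6.56 + 4.30 + 104.05
= 388.91 mOsm/kg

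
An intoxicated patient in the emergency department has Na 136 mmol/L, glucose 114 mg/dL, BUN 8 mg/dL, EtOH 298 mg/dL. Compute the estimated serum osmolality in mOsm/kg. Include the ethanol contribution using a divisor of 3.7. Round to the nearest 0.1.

Calculated osmolality = 2·Na + glucose/18 + BUN/2.8 + ethanol/3.7
= 2·136 + 114/18 + 8/2.8 + 298/3.7
= 272 + 6.33 + 2.86 + 80.54
= 361.73 mOsm/kg

361.7 mOsm/kg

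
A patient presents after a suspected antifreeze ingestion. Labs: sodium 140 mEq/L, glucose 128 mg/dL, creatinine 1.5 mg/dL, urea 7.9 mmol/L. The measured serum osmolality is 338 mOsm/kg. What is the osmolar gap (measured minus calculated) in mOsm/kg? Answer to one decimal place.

43.0 mOsm/kg

Calculated osmolality = 2·Na + glucose/18 + urea
= 2·140 + 128/18 + 7.9
= 280 + 7.11 + 7.90
= 295.01 mOsm/kg ≈ 295.0 mOsm/kg
Osmolar gap = measured − calculated = 338 − 295.0 = 43.0 mOsm/kg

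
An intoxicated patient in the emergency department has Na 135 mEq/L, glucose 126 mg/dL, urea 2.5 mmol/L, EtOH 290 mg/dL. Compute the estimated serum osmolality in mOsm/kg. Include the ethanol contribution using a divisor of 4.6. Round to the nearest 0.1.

342.5 mOsm/kg

Calculated osmolality = 2·Na + glucose/18 + urea + ethanol/4.6
= 2·135 + 126/18 + 2.5 + 290/4.6
= 270 + 7 + 2.50 + 63.04
= 342.54 mOsm/kg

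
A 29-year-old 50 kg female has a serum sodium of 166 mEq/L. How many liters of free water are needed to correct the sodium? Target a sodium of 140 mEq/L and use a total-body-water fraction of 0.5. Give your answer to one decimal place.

TBW = 0.5 · 50 = 25 L
Free water deficit = TBW · (Na/140 − 1)
= 25 · (166/140 − 1)
= 25 · 0.1857
= 4.64 L

4.6 L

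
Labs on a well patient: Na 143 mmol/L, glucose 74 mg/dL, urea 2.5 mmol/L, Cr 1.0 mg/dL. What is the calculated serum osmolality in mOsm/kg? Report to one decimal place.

Calculated osmolality = 2·Na + glucose/18 + urea
= 2·143 + 74/18 + 2.5
= 286 + 4.11 + 2.50
= 292.61 mOsm/kg

292.6 mOsm/kg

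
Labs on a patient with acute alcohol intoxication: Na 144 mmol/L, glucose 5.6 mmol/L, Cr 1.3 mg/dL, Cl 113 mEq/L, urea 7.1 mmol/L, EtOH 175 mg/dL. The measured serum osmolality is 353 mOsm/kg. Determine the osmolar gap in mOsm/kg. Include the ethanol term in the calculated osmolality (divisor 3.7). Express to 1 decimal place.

Calculated osmolality = 2·Na + glucose + urea + ethanol/3.7
= 2·144 + 5.6 + 7.1 + 175/3.7
= 288 + 5.60 + 7.10 + 47.30
= 348 mOsm/kg ≈ 348.0 mOsm/kg
Osmolar gap = measured − calculated = 353 − 348.0 = 5.0 mOsm/kg

5.0 mOsm/kg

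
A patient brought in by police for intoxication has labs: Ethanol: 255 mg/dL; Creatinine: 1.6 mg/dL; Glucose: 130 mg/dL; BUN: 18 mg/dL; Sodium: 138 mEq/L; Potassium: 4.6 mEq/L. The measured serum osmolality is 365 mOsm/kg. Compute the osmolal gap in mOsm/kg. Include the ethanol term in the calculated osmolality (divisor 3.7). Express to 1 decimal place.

6.4 mOsm/kg

Calculated osmolality = 2·Na + glucose/18 + BUN/2.8 + ethanol/3.7
= 2·138 + 130/18 + 18/2.8 + 255/3.7
= 276 + 7.22 + 6.43 + 68.92
= 358.57 mOsm/kg ≈ 358.6 mOsm/kg
Osmolar gap = measured − calculated = 365 − 358.6 = 6.4 mOsm/kg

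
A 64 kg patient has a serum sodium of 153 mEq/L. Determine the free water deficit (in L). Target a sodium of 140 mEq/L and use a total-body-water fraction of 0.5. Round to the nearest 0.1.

TBW = 0.5 · 64 = 32 L
Free water deficit = TBW · (Na/140 − 1)
= 32 · (153/140 − 1)
= 32 · 0.0929
= 2.97 L

3.0 L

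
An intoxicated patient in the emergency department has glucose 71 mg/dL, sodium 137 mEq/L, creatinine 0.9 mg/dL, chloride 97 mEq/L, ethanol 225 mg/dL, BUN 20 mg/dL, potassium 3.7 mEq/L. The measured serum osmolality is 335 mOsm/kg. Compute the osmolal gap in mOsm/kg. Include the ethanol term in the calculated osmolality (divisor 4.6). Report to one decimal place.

1.0 mOsm/kg

Calculated osmolality = 2·Na + glucose/18 + BUN/2.8 + ethanol/4.6
= 2·137 + 71/18 + 20/2.8 + 225/4.6
= 274 + 3.94 + 7.14 + 48.91
= 333.99 mOsm/kg ≈ 334.0 mOsm/kg
Osmolar gap = measured − calculated = 335 − 334.0 = 1.0 mOsm/kg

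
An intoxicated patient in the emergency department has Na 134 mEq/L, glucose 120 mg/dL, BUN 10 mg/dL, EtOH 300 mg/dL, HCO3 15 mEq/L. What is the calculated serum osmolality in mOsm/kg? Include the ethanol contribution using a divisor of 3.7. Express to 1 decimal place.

359.3 mOsm/kg

Calculated osmolality = 2·Na + glucose/18 + BUN/2.8 + ethanol/3.7
= 2·134 + 120/18 + 10/2.8 + 300/3.7
= 268 + 6.67 + 3.57 + 81.08
= 359.32 mOsm/kg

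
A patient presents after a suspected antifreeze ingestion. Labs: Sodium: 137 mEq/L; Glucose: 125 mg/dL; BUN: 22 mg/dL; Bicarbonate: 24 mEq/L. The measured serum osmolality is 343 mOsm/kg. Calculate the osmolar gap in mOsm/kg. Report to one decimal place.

Calculated osmolality = 2·Na + glucose/18 + BUN/2.8
= 2·137 + 125/18 + 22/2.8
= 274 + 6.94 + 7.86
= 288.8 mOsm/kg ≈ 288.8 mOsm/kg
Osmolar gap = measured − calculated = 343 − 288.8 = 54.2 mOsm/kg

54.2 mOsm/kg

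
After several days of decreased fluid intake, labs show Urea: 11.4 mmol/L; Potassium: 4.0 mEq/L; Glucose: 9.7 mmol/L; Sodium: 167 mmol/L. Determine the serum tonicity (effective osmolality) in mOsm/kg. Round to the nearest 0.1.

343.7 mOsm/kg

Effective osmolality excludes urea (freely permeant across cell membranes):
2·Na + glucose
= 2·167 + 9.7
= 334 + 9.7
= 343.7 mOsm/kg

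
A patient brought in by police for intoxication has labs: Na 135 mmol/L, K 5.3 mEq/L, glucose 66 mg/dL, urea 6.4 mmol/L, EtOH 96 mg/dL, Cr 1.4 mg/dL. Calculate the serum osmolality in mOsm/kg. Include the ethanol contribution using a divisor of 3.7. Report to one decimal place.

Calculated osmolality = 2·Na + glucose/18 + urea + ethanol/3.7
= 2·135 + 66/18 + 6.4 + 96/3.7
= 270 + 3.67 + 6.40 + 25.95
= 306.02 mOsm/kg

306.0 mOsm/kg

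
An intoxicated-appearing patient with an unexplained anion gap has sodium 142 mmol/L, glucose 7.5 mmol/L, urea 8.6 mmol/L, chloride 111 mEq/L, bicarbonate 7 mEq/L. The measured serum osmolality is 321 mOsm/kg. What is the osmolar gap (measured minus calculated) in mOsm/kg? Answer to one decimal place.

20.9 mOsm/kg

Calculated osmolality = 2·Na + glucose + urea
= 2·142 + 7.5 + 8.6
= 284 + 7.50 + 8.60
= 300.1 mOsm/kg ≈ 300.1 mOsm/kg
Osmolar gap = measured − calculated = 321 − 300.1 = 20.9 mOsm/kg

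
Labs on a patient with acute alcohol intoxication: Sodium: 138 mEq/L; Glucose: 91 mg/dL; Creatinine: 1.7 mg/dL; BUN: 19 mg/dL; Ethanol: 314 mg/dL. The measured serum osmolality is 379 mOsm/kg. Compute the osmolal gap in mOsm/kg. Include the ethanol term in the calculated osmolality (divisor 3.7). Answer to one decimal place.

Calculated osmolality = 2·Na + glucose/18 + BUN/2.8 + ethanol/3.7
= 2·138 + 91/18 + 19/2.8 + 314/3.7
= 276 + 5.06 + 6.79 + 84.86
= 372.71 mOsm/kg ≈ 372.7 mOsm/kg
Osmolar gap = measured − calculated = 379 − 372.7 = 6.3 mOsm/kg

6.3 mOsm/kg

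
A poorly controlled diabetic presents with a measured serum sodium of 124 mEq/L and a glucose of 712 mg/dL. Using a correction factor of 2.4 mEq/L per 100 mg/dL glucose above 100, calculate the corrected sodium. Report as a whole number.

139 mEq/L

Corrected Na = measured Na + 2.4 · (glucose − 100)/100
= 124 + 2.4 · (712 − 100)/100
= 124 + 14.7
= 138.7 mEq/L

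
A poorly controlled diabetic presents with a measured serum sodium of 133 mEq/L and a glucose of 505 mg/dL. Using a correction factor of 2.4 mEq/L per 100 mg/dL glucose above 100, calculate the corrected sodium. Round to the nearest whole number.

143 mEq/L

Corrected Na = measured Na + 2.4 · (glucose − 100)/100
= 133 + 2.4 · (505 − 100)/100
= 133 + 9.7
= 142.7 mEq/L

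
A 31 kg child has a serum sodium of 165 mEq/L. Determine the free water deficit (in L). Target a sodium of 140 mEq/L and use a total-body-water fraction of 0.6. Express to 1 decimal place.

TBW = 0.6 · 31 = 18.6 L
Free water deficit = TBW · (Na/140 − 1)
= 18.6 · (165/140 − 1)
= 18.6 · 0.1786
= 3.32 L

3.3 L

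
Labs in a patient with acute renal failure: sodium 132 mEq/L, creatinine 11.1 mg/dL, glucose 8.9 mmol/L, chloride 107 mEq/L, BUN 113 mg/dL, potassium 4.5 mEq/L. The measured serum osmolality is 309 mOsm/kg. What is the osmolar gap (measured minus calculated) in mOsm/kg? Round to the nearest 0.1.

Calculated osmolality = 2·Na + glucose + BUN/2.8
= 2·132 + 8.9 + 113/2.8
= 264 + 8.90 + 40.36
= 313.26 mOsm/kg ≈ 313.3 mOsm/kg
Osmolar gap = measured − calculated = 309 − 313.3 = -4.3 mOsm/kg

-4.3 mOsm/kg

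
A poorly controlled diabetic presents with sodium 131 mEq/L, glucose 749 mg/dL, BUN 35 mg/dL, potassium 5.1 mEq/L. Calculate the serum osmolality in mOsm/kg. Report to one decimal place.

Calculated osmolality = 2·Na + glucose/18 + BUN/2.8
= 2·131 + 749/18 + 35/2.8
= 262 + 41.61 + 12.50
= 316.11 mOsm/kg

316.1 mOsm/kg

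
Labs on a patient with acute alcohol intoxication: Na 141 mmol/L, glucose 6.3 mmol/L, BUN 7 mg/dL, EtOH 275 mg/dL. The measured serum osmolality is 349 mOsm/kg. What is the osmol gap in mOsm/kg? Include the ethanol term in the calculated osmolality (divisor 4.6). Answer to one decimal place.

-1.6 mOsm/kg

Calculated osmolality = 2·Na + glucose + BUN/2.8 + ethanol/4.6
= 2·141 + 6.3 + 7/2.8 + 275/4.6
= 282 + 6.30 + 2.50 + 59.78
= 350.58 mOsm/kg ≈ 350.6 mOsm/kg
Osmolar gap = measured − calculated = 349 − 350.6 = -1.6 mOsm/kg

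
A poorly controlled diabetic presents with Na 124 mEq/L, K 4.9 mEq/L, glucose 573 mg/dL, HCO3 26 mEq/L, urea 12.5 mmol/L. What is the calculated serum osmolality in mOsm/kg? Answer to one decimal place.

292.3 mOsm/kg

Calculated osmolality = 2·Na + glucose/18 + urea
= 2·124 + 573/18 + 12.5
= 248 + 31.83 + 12.50
= 292.33 mOsm/kg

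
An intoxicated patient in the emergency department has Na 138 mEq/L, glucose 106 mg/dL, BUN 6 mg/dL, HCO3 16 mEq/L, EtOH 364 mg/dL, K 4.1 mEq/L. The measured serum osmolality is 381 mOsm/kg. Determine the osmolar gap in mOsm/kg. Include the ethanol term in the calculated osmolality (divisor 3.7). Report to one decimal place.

-1.4 mOsm/kg

Calculated osmolality = 2·Na + glucose/18 + BUN/2.8 + ethanol/3.7
= 2·138 + 106/18 + 6/2.8 + 364/3.7
= 276 + 5.89 + 2.14 + 98.38
= 382.41 mOsm/kg ≈ 382.4 mOsm/kg
Osmolar gap = measured − calculated = 381 − 382.4 = -1.4 mOsm/kg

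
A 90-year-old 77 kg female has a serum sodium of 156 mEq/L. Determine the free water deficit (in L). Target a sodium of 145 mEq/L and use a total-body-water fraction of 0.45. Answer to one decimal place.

TBW = 0.45 · 77 = 34.65 L
Free water deficit = TBW · (Na/145 − 1)
= 34.65 · (156/145 − 1)
= 34.65 · 0.0759
= 2.63 L

2.6 L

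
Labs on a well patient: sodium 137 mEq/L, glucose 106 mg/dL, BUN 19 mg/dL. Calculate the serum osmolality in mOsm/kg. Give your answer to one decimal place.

Calculated osmolality = 2·Na + glucose/18 + BUN/2.8
= 2·137 + 106/18 + 19/2.8
= 274 + 5.89 + 6.79
= 286.68 mOsm/kg

286.7 mOsm/kg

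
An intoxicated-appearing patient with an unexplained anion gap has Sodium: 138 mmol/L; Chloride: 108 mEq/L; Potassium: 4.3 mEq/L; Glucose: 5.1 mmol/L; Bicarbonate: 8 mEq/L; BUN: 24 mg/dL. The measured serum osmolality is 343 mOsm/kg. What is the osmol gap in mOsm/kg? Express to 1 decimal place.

53.3 mOsm/kg

Calculated osmolality = 2·Na + glucose + BUN/2.8
= 2·138 + 5.1 + 24/2.8
= 276 + 5.10 + 8.57
= 289.67 mOsm/kg ≈ 289.7 mOsm/kg
Osmolar gap = measured − calculated = 343 − 289.7 = 53.3 mOsm/kg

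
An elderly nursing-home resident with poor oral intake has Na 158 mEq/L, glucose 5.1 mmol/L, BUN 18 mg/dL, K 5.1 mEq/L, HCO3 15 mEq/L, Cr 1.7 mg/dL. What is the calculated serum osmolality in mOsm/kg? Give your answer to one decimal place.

Calculated osmolality = 2·Na + glucose + BUN/2.8
= 2·158 + 5.1 + 18/2.8
= 316 + 5.10 + 6.43
= 327.53 mOsm/kg

327.5 mOsm/kg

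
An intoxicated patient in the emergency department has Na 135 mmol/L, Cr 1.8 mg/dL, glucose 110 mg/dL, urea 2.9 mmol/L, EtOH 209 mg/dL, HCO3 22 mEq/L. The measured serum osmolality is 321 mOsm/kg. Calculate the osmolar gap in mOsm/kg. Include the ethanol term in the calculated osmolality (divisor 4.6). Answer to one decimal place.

Calculated osmolality = 2·Na + glucose/18 + urea + ethanol/4.6
= 2·135 + 110/18 + 2.9 + 209/4.6
= 270 + 6.11 + 2.90 + 45.43
= 324.44 mOsm/kg ≈ 324.4 mOsm/kg
Osmolar gap = measured − calculated = 321 − 324.4 = -3.4 mOsm/kg

-3.4 mOsm/kg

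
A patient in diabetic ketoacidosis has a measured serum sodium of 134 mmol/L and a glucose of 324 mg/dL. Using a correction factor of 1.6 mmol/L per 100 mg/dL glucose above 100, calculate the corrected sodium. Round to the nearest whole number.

138 mmol/L

Corrected Na = measured Na + 1.6 · (glucose − 100)/100
= 134 + 1.6 · (324 − 100)/100
= 134 + 3.6
= 137.6 mmol/L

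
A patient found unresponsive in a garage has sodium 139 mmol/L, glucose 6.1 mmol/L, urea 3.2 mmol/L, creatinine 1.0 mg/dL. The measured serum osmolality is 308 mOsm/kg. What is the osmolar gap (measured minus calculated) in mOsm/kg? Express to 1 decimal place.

Calculated osmolality = 2·Na + glucose + urea
= 2·139 + 6.1 + 3.2
= 278 + 6.10 + 3.20
= 287.3 mOsm/kg ≈ 287.3 mOsm/kg
Osmolar gap = measured − calculated = 308 − 287.3 = 20.7 mOsm/kg

20.7 mOsm/kg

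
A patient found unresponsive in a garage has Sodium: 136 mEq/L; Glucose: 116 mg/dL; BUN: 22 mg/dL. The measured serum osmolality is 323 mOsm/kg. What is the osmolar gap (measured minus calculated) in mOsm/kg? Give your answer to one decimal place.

36.7 mOsm/kg

Calculated osmolality = 2·Na + glucose/18 + BUN/2.8
= 2·136 + 116/18 + 22/2.8
= 272 + 6.44 + 7.86
= 286.3 mOsm/kg ≈ 286.3 mOsm/kg
Osmolar gap = measured − calculated = 323 − 286.3 = 36.7 mOsm/kg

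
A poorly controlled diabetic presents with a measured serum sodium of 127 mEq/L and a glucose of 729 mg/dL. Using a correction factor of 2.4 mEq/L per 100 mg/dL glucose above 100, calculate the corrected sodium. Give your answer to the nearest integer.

Corrected Na = measured Na + 2.4 · (glucose − 100)/100
= 127 + 2.4 · (729 − 100)/100
= 127 + 15.1
= 142.1 mEq/L

142 mEq/L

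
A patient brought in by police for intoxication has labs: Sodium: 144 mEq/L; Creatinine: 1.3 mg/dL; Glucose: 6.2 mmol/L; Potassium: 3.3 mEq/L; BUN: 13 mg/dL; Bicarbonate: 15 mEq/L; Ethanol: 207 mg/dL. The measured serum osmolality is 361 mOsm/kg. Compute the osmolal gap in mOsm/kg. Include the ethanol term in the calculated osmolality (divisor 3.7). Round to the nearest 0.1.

6.2 mOsm/kg

Calculated osmolality = 2·Na + glucose + BUN/2.8 + ethanol/3.7
= 2·144 + 6.2 + 13/2.8 + 207/3.7
= 288 + 6.20 + 4.64 + 55.95
= 354.79 mOsm/kg ≈ 354.8 mOsm/kg
Osmolar gap = measured − calculated = 361 − 354.8 = 6.2 mOsm/kg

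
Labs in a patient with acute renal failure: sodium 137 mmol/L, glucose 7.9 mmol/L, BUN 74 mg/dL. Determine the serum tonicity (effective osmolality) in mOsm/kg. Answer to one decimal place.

281.9 mOsm/kg

Effective osmolality excludes urea (freely permeant across cell membranes):
2·Na + glucose
= 2·137 + 7.9
= 274 + 7.9
= 281.9 mOsm/kg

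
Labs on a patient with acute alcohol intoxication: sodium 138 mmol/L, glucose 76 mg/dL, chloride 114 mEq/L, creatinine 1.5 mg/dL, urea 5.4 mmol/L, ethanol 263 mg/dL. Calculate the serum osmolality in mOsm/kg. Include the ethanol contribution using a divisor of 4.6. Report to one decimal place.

Calculated osmolality = 2·Na + glucose/18 + urea + ethanol/4.6
= 2·138 + 76/18 + 5.4 + 263/4.6
= 276 + 4.22 + 5.40 + 57.17
= 342.79 mOsm/kg

342.8 mOsm/kg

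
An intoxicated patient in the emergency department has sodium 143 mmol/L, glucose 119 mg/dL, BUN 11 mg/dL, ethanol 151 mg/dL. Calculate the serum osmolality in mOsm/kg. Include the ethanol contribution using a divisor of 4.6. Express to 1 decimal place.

Calculated osmolality = 2·Na + glucose/18 + BUN/2.8 + ethanol/4.6
= 2·143 + 119/18 + 11/2.8 + 151/4.6
= 286 + 6.61 + 3.93 + 32.83
= 329.37 mOsm/kg

329.4 mOsm/kg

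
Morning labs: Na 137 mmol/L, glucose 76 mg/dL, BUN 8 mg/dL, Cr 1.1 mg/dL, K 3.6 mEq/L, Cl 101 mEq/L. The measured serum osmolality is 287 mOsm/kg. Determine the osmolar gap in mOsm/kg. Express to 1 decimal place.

5.9 mOsm/kg

Calculated osmolality = 2·Na + glucose/18 + BUN/2.8
= 2·137 + 76/18 + 8/2.8
= 274 + 4.22 + 2.86
= 281.08 mOsm/kg ≈ 281.1 mOsm/kg
Osmolar gap = measured − calculated = 287 − 281.1 = 5.9 mOsm/kg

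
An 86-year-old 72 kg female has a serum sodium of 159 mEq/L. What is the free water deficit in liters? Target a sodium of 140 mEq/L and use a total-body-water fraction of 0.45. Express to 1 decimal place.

TBW = 0.45 · 72 = 32.4 L
Free water deficit = TBW · (Na/140 − 1)
= 32.4 · (159/140 − 1)
= 32.4 · 0.1357
= 4.4 L

4.4 L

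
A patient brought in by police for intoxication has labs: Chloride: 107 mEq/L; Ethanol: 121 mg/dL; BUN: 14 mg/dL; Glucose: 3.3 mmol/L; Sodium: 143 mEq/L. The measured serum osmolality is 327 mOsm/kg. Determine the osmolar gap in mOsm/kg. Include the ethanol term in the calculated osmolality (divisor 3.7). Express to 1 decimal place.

0.0 mOsm/kg

Calculated osmolality = 2·Na + glucose + BUN/2.8 + ethanol/3.7
= 2·143 + 3.3 + 14/2.8 + 121/3.7
= 286 + 3.30 + 5 + 32.70
= 327 mOsm/kg ≈ 327.0 mOsm/kg
Osmolar gap = measured − calculated = 327 − 327.0 = 0.0 mOsm/kg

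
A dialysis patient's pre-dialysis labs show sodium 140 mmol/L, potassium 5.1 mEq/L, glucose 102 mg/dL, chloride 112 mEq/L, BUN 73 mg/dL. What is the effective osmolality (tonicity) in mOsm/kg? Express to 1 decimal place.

285.7 mOsm/kg

Effective osmolality excludes urea (freely permeant across cell membranes):
2·Na + glucose/18
= 2·140 + 102/18
= 280 + 5.67
= 285.67 mOsm/kg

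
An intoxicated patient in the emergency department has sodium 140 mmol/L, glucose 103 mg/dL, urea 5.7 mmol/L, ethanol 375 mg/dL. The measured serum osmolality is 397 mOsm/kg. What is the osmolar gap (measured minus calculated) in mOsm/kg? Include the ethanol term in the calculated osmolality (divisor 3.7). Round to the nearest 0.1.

4.2 mOsm/kg

Calculated osmolality = 2·Na + glucose/18 + urea + ethanol/3.7
= 2·140 + 103/18 + 5.7 + 375/3.7
= 280 + 5.72 + 5.70 + 101.35
= 392.77 mOsm/kg ≈ 392.8 mOsm/kg
Osmolar gap = measured − calculated = 397 − 392.8 = 4.2 mOsm/kg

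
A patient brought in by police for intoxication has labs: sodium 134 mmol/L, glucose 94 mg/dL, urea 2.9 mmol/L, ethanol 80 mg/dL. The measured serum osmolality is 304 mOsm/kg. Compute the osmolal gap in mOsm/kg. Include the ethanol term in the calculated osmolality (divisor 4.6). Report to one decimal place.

Calculated osmolality = 2·Na + glucose/18 + urea + ethanol/4.6
= 2·134 + 94/18 + 2.9 + 80/4.6
= 268 + 5.22 + 2.90 + 17.39
= 293.51 mOsm/kg ≈ 293.5 mOsm/kg
Osmolar gap = measured − calculated = 304 − 293.5 = 10.5 mOsm/kg

10.5 mOsm/kg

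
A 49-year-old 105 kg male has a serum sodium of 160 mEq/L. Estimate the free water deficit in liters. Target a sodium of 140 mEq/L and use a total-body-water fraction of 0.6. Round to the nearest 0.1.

TBW = 0.6 · 105 = 63 L
Free water deficit = TBW · (Na/140 − 1)
= 63 · (160/140 − 1)
= 63 · 0.1429
= 9 L

9.0 L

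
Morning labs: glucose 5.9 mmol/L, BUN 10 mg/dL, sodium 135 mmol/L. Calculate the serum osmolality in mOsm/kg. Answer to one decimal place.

279.5 mOsm/kg

Calculated osmolality = 2·Na + glucose + BUN/2.8
= 2·135 + 5.9 + 10/2.8
= 270 + 5.90 + 3.57
= 279.47 mOsm/kg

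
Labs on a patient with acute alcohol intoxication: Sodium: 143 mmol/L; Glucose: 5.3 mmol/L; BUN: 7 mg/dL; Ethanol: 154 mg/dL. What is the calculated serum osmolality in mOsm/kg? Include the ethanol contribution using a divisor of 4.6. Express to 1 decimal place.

327.3 mOsm/kg

Calculated osmolality = 2·Na + glucose + BUN/2.8 + ethanol/4.6
= 2·143 + 5.3 + 7/2.8 + 154/4.6
= 286 + 5.30 + 2.50 + 33.48
= 327.28 mOsm/kg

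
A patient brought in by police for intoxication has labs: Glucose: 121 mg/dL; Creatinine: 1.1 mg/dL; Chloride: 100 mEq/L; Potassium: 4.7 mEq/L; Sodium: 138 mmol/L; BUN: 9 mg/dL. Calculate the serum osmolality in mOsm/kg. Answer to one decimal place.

285.9 mOsm/kg

Calculated osmolality = 2·Na + glucose/18 + BUN/2.8
= 2·138 + 121/18 + 9/2.8
= 276 + 6.72 + 3.21
= 285.93 mOsm/kg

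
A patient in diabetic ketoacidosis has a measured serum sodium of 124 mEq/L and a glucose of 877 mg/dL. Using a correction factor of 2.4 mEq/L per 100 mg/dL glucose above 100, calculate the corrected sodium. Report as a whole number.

143 mEq/L

Corrected Na = measured Na + 2.4 · (glucose − 100)/100
= 124 + 2.4 · (877 − 100)/100
= 124 + 18.6
= 142.6 mEq/L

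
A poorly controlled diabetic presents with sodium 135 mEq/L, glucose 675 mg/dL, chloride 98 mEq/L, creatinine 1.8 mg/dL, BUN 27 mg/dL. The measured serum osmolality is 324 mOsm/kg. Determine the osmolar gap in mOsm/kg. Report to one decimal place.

Calculated osmolality = 2·Na + glucose/18 + BUN/2.8
= 2·135 + 675/18 + 27/2.8
= 270 + 37.50 + 9.64
= 317.14 mOsm/kg ≈ 317.1 mOsm/kg
Osmolar gap = measured − calculated = 324 − 317.1 = 6.9 mOsm/kg

6.9 mOsm/kg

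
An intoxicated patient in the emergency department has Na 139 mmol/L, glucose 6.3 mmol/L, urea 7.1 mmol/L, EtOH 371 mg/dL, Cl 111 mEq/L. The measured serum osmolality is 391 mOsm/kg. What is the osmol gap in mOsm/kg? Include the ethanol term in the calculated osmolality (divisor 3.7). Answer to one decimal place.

-0.7 mOsm/kg

Calculated osmolality = 2·Na + glucose + urea + ethanol/3.7
= 2·139 + 6.3 + 7.1 + 371/3.7
= 278 + 6.30 + 7.10 + 100.27
= 391.67 mOsm/kg ≈ 391.7 mOsm/kg
Osmolar gap = measured − calculated = 391 − 391.7 = -0.7 mOsm/kg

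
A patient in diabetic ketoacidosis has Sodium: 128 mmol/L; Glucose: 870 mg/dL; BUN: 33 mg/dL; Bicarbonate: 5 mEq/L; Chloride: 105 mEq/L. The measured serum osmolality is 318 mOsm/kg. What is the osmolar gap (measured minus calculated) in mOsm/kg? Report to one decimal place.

1.9 mOsm/kg

Calculated osmolality = 2·Na + glucose/18 + BUN/2.8
= 2·128 + 870/18 + 33/2.8
= 256 + 48.33 + 11.79
= 316.12 mOsm/kg ≈ 316.1 mOsm/kg
Osmolar gap = measured − calculated = 318 − 316.1 = 1.9 mOsm/kg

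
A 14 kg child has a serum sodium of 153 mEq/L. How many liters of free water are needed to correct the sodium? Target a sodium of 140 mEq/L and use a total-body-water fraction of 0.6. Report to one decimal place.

TBW = 0.6 · 14 = 8.4 L
Free water deficit = TBW · (Na/140 − 1)
= 8.4 · (153/140 − 1)
= 8.4 · 0.0929
= 0.78 L

0.8 L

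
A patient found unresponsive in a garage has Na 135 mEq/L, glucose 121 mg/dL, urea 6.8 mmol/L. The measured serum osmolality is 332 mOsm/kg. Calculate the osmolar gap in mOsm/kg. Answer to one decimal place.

48.5 mOsm/kg

Calculated osmolality = 2·Na + glucose/18 + urea
= 2·135 + 121/18 + 6.8
= 270 + 6.72 + 6.80
= 283.52 mOsm/kg ≈ 283.5 mOsm/kg
Osmolar gap = measured − calculated = 332 − 283.5 = 48.5 mOsm/kg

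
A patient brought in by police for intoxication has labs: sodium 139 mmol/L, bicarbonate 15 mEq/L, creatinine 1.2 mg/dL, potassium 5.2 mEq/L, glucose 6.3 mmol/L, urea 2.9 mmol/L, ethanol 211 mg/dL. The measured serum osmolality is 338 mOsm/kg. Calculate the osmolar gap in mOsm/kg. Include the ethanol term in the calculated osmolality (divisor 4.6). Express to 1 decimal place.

4.9 mOsm/kg

Calculated osmolality = 2·Na + glucose + urea + ethanol/4.6
= 2·139 + 6.3 + 2.9 + 211/4.6
= 278 + 6.30 + 2.90 + 45.87
= 333.07 mOsm/kg ≈ 333.1 mOsm/kg
Osmolar gap = measured − calculated = 338 − 333.1 = 4.9 mOsm/kg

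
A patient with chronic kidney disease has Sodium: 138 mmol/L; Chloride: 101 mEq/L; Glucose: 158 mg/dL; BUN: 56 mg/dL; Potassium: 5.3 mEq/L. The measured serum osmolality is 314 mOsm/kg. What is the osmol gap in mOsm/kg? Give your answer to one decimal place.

Calculated osmolality = 2·Na + glucose/18 + BUN/2.8
= 2·138 + 158/18 + 56/2.8
= 276 + 8.78 + 20
= 304.78 mOsm/kg ≈ 304.8 mOsm/kg
Osmolar gap = measured − calculated = 314 − 304.8 = 9.2 mOsm/kg

9.2 mOsm/kg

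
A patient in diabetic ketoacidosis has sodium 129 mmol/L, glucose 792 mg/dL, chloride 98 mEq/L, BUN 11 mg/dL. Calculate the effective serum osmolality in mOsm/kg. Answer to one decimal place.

302.0 mOsm/kg

Effective osmolality excludes urea (freely permeant across cell membranes):
2·Na + glucose/18
= 2·129 + 792/18
= 258 + 44
= 302 mOsm/kg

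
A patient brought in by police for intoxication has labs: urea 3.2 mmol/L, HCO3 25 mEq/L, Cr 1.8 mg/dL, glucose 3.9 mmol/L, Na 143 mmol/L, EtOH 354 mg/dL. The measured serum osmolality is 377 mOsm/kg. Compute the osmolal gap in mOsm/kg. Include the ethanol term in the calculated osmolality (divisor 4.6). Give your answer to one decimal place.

Calculated osmolality = 2·Na + glucose + urea + ethanol/4.6
= 2·143 + 3.9 + 3.2 + 354/4.6
= 286 + 3.90 + 3.20 + 76.96
= 370.06 mOsm/kg ≈ 370.1 mOsm/kg
Osmolar gap = measured − calculated = 377 − 370.1 = 6.9 mOsm/kg

6.9 mOsm/kg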